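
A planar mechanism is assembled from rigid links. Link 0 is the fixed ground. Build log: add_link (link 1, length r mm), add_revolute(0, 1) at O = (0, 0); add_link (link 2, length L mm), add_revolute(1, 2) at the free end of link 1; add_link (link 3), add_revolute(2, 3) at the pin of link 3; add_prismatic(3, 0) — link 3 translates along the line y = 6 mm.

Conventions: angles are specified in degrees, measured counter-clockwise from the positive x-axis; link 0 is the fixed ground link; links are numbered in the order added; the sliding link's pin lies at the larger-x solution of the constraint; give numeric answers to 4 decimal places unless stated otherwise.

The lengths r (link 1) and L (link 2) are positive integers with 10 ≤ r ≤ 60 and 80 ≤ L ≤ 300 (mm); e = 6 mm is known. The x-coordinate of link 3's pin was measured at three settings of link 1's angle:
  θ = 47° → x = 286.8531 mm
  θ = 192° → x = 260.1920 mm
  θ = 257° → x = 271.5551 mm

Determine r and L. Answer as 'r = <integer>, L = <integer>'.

constraint per measurement: (x − r cos θ)² + (r sin θ − e)² = L²
subtracting the θ₁ and θ₂ equations cancels the r² and L² terms:
r = (x₁² − x₂²) / (2[(x₁cos θ₁ + e sin θ₁) − (x₂cos θ₂ + e sin θ₂)]) = 16.0000 → r = 16
L² = (x₁ − r cos θ₁)² + (r sin θ₁ − e)² = 76176.0141 → L = 276.0000 → L = 276
check at θ₃=257°: x = 271.5551 (printed 271.5551) ✓

r = 16, L = 276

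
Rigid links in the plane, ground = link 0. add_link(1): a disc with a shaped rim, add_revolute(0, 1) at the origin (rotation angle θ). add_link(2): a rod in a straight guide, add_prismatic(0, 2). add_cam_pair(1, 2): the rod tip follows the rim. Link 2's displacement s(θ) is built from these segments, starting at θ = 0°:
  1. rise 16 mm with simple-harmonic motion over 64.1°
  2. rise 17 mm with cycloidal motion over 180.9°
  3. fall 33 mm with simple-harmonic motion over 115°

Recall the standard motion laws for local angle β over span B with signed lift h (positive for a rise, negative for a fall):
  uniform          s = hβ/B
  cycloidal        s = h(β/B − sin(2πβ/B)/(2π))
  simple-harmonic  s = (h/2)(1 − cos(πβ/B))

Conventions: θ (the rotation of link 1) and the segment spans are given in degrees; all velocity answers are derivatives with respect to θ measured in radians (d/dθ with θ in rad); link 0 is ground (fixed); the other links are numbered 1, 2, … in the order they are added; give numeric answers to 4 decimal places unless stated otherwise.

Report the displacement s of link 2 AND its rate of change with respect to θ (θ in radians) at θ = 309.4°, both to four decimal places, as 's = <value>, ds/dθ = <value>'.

segment 1 (0° to 64.1°, simple-harmonic, h = 16) is passed completely: s = 0.0000 + (16) = 16.0000
segment 2 (64.1° to 245°, cycloidal, h = 17) is passed completely: s = 16.0000 + (17) = 33.0000
θ = 309.4° falls in segment 3 (245° to 360°, simple-harmonic, h = -33): β = 309.4 − 245 = 64.4°, B = 115°; Δs = -33/2·(1 − cos(π·0.5600)) = -19.5918; s = 33.0000 − 19.5918 = 13.4082
velocity in seg [245°–360°] (simple-harmonic), θ in radians: β = 64.4° = 1.1240 rad, B = 115° = 2.0071 rad; ds/dθ = (πh/(2B)) sin(πβ/B) = (π·(-33)/(2·2.0071)) sin(π·0.5600) = -25.368636 mm/rad

s = 13.4082, ds/dθ = -25.3686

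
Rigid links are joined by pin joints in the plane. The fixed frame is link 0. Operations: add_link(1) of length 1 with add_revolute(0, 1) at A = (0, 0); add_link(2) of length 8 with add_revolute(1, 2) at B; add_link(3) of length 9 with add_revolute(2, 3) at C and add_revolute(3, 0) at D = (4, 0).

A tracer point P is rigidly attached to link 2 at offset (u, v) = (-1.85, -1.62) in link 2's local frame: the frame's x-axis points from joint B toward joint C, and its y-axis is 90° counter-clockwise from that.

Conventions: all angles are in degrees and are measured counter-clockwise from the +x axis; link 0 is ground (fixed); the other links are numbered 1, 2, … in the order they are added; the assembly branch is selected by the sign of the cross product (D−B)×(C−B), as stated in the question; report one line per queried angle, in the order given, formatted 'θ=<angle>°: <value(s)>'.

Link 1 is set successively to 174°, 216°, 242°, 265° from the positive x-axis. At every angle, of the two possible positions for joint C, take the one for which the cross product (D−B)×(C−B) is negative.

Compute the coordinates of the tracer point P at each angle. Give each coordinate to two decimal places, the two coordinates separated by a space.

A=(0,0), D=(4.00,0)
θ=174°: B = A + 1.00·(cos174°, sin174°) = (-0.9945, 0.1045)
θ=174°: |BD| = 4.9956
θ=174°: circle(B,8.00) ∩ circle(D,9.00): a=0.7963, h=7.9603
θ=174°:   candidates: C₊=(-0.0318,8.0464) cross=39.766; C₋=(-0.3649,-7.8707) cross=-39.766
θ=174°:   branch - wants cross < 0 → take C=(-0.3649,-7.8707) (cross=-39.766)
θ=174°: ex = (C−B)/|BC| = (0.0787,-0.9969); ey = (0.9969,0.0787)
θ=174°: P = B + -1.85·ex + -1.62·ey = (-2.7551,1.8213)
θ=216°: B = A + 1.00·(cos216°, sin216°) = (-0.8090, -0.5878)
θ=216°: |BD| = 4.8448
θ=216°: circle(B,8.00) ∩ circle(D,9.00): a=0.6679, h=7.9721
θ=216°:   candidates: C₊=(-1.1132,7.4064) cross=38.623; C₋=(0.8212,-8.4199) cross=-38.623
θ=216°:   branch - wants cross < 0 → take C=(0.8212,-8.4199) (cross=-38.623)
θ=216°: ex = (C−B)/|BC| = (0.2038,-0.9790); ey = (0.9790,0.2038)
θ=216°: P = B + -1.85·ex + -1.62·ey = (-2.7720,0.8933)
θ=242°: B = A + 1.00·(cos242°, sin242°) = (-0.4695, -0.8829)
θ=242°: |BD| = 4.5559
θ=242°: circle(B,8.00) ∩ circle(D,9.00): a=0.4122, h=7.9894
θ=242°:   candidates: C₊=(-1.6135,7.0348) cross=36.398; C₋=(1.4833,-8.6410) cross=-36.398
θ=242°:   branch - wants cross < 0 → take C=(1.4833,-8.6410) (cross=-36.398)
θ=242°: ex = (C−B)/|BC| = (0.2441,-0.9698); ey = (0.9698,0.2441)
θ=242°: P = B + -1.85·ex + -1.62·ey = (-2.4920,0.5157)
θ=265°: B = A + 1.00·(cos265°, sin265°) = (-0.0872, -0.9962)
θ=265°: |BD| = 4.2068
θ=265°: circle(B,8.00) ∩ circle(D,9.00): a=0.0829, h=7.9996
θ=265°:   candidates: C₊=(-1.9010,6.7955) cross=33.653; C₋=(1.8877,-8.7486) cross=-33.653
θ=265°:   branch - wants cross < 0 → take C=(1.8877,-8.7486) (cross=-33.653)
θ=265°: ex = (C−B)/|BC| = (0.2469,-0.9691); ey = (0.9691,0.2469)
θ=265°: P = B + -1.85·ex + -1.62·ey = (-2.1137,0.3966)

θ=174°: -2.76 1.82
θ=216°: -2.77 0.89
θ=242°: -2.49 0.52
θ=265°: -2.11 0.40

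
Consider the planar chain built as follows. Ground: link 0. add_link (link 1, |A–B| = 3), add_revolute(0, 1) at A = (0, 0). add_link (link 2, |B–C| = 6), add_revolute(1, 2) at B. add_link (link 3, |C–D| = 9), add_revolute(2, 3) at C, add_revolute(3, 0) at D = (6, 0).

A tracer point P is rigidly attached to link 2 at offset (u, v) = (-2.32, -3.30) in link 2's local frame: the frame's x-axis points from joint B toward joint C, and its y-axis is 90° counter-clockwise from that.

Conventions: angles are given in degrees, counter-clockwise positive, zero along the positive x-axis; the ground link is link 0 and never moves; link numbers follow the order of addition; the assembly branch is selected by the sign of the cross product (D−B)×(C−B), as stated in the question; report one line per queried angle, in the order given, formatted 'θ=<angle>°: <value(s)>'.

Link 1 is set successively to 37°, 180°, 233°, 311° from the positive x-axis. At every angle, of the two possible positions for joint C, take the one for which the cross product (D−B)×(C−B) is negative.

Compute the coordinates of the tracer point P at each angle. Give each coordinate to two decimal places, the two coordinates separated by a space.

A=(0,0), D=(6.00,0)
θ=37°: B = A + 3.00·(cos37°, sin37°) = (2.3959, 1.8054)
θ=37°: |BD| = 4.0310
θ=37°: circle(B,6.00) ∩ circle(D,9.00): a=-3.5662, h=4.8252
θ=37°:   candidates: C₊=(1.3685,7.7168) cross=19.450; C₋=(-2.9537,-0.9114) cross=-19.450
θ=37°:   branch - wants cross < 0 → take C=(-2.9537,-0.9114) (cross=-19.450)
θ=37°: ex = (C−B)/|BC| = (-0.8916,-0.4528); ey = (0.4528,-0.8916)
θ=37°: P = B + -2.32·ex + -3.30·ey = (2.9702,5.7983)
θ=180°: B = A + 3.00·(cos180°, sin180°) = (-3.0000, 0.0000)
θ=180°: |BD| = 9.0000
θ=180°: circle(B,6.00) ∩ circle(D,9.00): a=2.0000, h=5.6569
θ=180°:   candidates: C₊=(-1.0000,5.6569) cross=50.912; C₋=(-1.0000,-5.6569) cross=-50.912
θ=180°:   branch - wants cross < 0 → take C=(-1.0000,-5.6569) (cross=-50.912)
θ=180°: ex = (C−B)/|BC| = (0.3333,-0.9428); ey = (0.9428,0.3333)
θ=180°: P = B + -2.32·ex + -3.30·ey = (-6.8846,1.0873)
θ=233°: B = A + 3.00·(cos233°, sin233°) = (-1.8054, -2.3959)
θ=233°: |BD| = 8.1649
θ=233°: circle(B,6.00) ∩ circle(D,9.00): a=1.3267, h=5.8515
θ=233°:   candidates: C₊=(-2.2542,3.5873) cross=47.777; C₋=(1.1799,-7.6005) cross=-47.777
θ=233°:   branch - wants cross < 0 → take C=(1.1799,-7.6005) (cross=-47.777)
θ=233°: ex = (C−B)/|BC| = (0.4976,-0.8674); ey = (0.8674,0.4976)
θ=233°: P = B + -2.32·ex + -3.30·ey = (-5.8223,-2.0254)
θ=311°: B = A + 3.00·(cos311°, sin311°) = (1.9682, -2.2641)
θ=311°: |BD| = 4.6241
θ=311°: circle(B,6.00) ∩ circle(D,9.00): a=-2.5538, h=5.4294
θ=311°:   candidates: C₊=(-2.9170,1.2194) cross=25.106; C₋=(2.3999,-8.2486) cross=-25.106
θ=311°:   branch - wants cross < 0 → take C=(2.3999,-8.2486) (cross=-25.106)
θ=311°: ex = (C−B)/|BC| = (0.0719,-0.9974); ey = (0.9974,0.0719)
θ=311°: P = B + -2.32·ex + -3.30·ey = (-1.4902,-0.1876)

θ=37°: 2.97 5.80
θ=180°: -6.88 1.09
θ=233°: -5.82 -2.03
θ=311°: -1.49 -0.19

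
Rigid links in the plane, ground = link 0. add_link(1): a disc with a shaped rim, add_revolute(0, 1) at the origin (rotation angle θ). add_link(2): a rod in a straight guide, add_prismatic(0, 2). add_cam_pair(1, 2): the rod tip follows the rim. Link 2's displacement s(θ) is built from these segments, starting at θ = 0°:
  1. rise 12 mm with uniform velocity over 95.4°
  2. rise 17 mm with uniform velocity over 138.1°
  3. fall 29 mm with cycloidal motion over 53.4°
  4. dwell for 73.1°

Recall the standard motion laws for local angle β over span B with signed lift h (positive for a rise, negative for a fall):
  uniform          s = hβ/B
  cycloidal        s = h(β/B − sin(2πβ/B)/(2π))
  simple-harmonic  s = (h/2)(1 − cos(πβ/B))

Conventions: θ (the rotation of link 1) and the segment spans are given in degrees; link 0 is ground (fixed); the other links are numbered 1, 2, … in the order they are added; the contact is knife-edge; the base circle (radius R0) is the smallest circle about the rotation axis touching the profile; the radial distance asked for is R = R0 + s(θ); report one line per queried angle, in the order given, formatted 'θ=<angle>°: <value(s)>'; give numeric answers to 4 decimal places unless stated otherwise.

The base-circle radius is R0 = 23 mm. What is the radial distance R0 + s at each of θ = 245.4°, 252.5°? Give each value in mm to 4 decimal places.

segment 1 (0° to 95.4°, uniform, h = 12) is passed completely: s = 0.0000 + (12) = 12.0000
segment 2 (95.4° to 233.5°, uniform, h = 17) is passed completely: s = 12.0000 + (17) = 29.0000
θ = 245.4° falls in segment 3 (233.5° to 286.9°, cycloidal, h = -29): β = 245.4 − 233.5 = 11.9°, B = 53.4°; Δs = -29·(0.2228 − sin(2π·0.2228)/(2π)) = -1.9141; s = 29.0000 − 1.9141 = 27.0859
θ = 252.5° falls in segment 3 (233.5° to 286.9°, cycloidal, h = -29): β = 252.5 − 233.5 = 19°, B = 53.4°; Δs = -29·(0.3558 − sin(2π·0.3558)/(2π)) = -6.6858; s = 29.0000 − 6.6858 = 22.3142
θ=245.4°: R = R0 + s = 23 + 27.0859 = 50.0859
θ=252.5°: R = R0 + s = 23 + 22.3142 = 45.3142

θ=245.4°: 50.0859
θ=252.5°: 45.3142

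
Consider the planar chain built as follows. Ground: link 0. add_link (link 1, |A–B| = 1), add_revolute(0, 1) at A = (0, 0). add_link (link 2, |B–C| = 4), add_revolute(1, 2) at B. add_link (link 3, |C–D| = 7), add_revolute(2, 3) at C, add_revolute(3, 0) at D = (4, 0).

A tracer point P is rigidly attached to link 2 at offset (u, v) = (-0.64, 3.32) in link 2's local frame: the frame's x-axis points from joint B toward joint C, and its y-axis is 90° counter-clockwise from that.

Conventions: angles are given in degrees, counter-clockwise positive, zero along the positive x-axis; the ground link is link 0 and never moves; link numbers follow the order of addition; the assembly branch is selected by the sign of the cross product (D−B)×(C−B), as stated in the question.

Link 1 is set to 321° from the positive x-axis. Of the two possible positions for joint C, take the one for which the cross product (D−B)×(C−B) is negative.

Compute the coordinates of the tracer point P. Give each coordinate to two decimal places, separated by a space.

A=(0,0), D=(4.00,0)
B = A + 1.00·(cos321°, sin321°) = (0.7771, -0.6293)
|BD| = 3.2837
circle(B,4.00) ∩ circle(D,7.00): a=-3.3829, h=2.1344
  candidates: C₊=(-2.9521,0.8172) cross=7.009; C₋=(-2.1340,-3.3725) cross=-7.009
  branch - wants cross < 0 → take C=(-2.1340,-3.3725) (cross=-7.009)
ex = (C−B)/|BC| = (-0.7278,-0.6858); ey = (0.6858,-0.7278)
P = B + -0.64·ex + 3.32·ey = (3.5198,-2.6067)

3.52 -2.61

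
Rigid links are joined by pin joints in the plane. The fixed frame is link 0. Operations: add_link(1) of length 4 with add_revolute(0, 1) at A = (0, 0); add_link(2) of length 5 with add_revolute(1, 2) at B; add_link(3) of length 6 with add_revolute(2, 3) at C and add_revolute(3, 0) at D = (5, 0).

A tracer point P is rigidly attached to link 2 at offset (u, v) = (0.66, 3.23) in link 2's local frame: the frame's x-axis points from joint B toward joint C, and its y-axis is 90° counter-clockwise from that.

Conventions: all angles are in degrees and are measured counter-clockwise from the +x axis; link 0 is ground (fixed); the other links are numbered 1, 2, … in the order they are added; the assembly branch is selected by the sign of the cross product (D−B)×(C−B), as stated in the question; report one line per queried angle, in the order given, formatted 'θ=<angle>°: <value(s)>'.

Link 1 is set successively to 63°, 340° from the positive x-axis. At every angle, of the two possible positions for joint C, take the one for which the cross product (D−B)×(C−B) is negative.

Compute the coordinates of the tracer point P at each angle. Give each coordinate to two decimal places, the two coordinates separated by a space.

A=(0,0), D=(5.00,0)
θ=63°: B = A + 4.00·(cos63°, sin63°) = (1.8160, 3.5640)
θ=63°: |BD| = 4.7792
θ=63°: circle(B,5.00) ∩ circle(D,6.00): a=1.2388, h=4.8441
θ=63°:   candidates: C₊=(6.2537,5.8676) cross=23.151; C₋=(-0.9712,-0.5871) cross=-23.151
θ=63°:   branch - wants cross < 0 → take C=(-0.9712,-0.5871) (cross=-23.151)
θ=63°: ex = (C−B)/|BC| = (-0.5574,-0.8302); ey = (0.8302,-0.5574)
θ=63°: P = B + 0.66·ex + 3.23·ey = (4.1297,1.2156)
θ=340°: B = A + 4.00·(cos340°, sin340°) = (3.7588, -1.3681)
θ=340°: |BD| = 1.8472
θ=340°: circle(B,5.00) ∩ circle(D,6.00): a=-2.0538, h=4.5587
θ=340°:   candidates: C₊=(-0.9975,0.1740) cross=8.421; C₋=(5.7550,-5.9523) cross=-8.421
θ=340°:   branch - wants cross < 0 → take C=(5.7550,-5.9523) (cross=-8.421)
θ=340°: ex = (C−B)/|BC| = (0.3992,-0.9168); ey = (0.9168,0.3992)
θ=340°: P = B + 0.66·ex + 3.23·ey = (6.9837,-0.6837)

θ=63°: 4.13 1.22
θ=340°: 6.98 -0.68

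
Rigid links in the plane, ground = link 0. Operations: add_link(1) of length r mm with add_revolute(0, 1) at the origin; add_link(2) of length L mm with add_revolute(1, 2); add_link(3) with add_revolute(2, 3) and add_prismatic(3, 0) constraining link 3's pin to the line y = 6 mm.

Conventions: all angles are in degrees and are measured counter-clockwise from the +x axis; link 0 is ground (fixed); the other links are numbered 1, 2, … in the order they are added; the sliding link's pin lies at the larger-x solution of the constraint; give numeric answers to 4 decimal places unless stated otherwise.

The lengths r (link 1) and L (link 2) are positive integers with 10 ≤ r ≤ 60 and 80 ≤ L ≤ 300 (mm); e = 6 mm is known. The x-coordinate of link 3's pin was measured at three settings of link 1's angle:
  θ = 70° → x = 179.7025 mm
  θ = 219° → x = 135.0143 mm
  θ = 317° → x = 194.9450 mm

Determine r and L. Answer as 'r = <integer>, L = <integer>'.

constraint per measurement: (x − r cos θ)² + (r sin θ − e)² = L²
subtracting the θ₁ and θ₂ equations cancels the r² and L² terms:
r = (x₁² − x₂²) / (2[(x₁cos θ₁ + e sin θ₁) − (x₂cos θ₂ + e sin θ₂)]) = 40.0000 → r = 40
L² = (x₁ − r cos θ₁)² + (r sin θ₁ − e)² = 28560.9861 → L = 169.0000 → L = 169
check at θ₃=317°: x = 194.9450 (printed 194.9450) ✓

r = 40, L = 169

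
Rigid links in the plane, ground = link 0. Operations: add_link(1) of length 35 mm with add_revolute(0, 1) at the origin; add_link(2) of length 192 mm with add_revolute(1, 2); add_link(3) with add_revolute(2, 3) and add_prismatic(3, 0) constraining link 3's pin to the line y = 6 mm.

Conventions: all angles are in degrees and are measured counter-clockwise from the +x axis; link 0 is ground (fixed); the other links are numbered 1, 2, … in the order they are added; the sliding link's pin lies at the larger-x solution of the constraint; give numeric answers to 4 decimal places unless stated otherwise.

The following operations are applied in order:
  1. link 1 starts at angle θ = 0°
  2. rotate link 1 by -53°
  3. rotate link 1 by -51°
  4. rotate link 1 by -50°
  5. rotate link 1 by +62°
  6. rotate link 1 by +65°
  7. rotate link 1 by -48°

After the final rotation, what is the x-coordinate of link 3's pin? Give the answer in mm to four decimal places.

geometry: r = 35 mm, L = 192 mm, e = 6 mm; θ starts at 0°
rotate link 1 by -53°: θ ← 0° -53° = -53°
rotate link 1 by -51°: θ ← -53° -51° = -104°
rotate link 1 by -50°: θ ← -104° -50° = -154°
rotate link 1 by +62°: θ ← -154° +62° = -92°
rotate link 1 by +65°: θ ← -92° +65° = -27°
rotate link 1 by -48°: θ ← -27° -48° = -75°
crank pin P = (r cos θ, r sin θ) = (9.058667, -33.807404)
h = r sin θ − e = -33.807404 − 6 = -39.807404
x = r cos θ + √(L² − h²) = 9.058667 + 187.828035 = 196.886701

196.8867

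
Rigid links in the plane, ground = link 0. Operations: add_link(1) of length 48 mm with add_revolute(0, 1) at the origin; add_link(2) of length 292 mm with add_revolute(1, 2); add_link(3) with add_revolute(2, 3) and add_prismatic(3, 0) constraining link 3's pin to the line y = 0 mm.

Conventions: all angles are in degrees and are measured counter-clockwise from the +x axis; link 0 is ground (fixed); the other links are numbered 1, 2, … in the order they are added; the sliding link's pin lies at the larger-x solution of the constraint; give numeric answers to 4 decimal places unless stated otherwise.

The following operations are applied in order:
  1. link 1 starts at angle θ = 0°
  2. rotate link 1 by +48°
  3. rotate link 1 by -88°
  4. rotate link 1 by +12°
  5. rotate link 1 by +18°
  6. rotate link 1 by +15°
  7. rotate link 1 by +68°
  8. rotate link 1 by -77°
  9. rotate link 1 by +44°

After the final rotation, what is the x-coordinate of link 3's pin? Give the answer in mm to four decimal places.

geometry: r = 48 mm, L = 292 mm, e = 0 mm; θ starts at 0°
rotate link 1 by +48°: θ ← 0° +48° = 48°
rotate link 1 by -88°: θ ← 48° -88° = -40°
rotate link 1 by +12°: θ ← -40° +12° = -28°
rotate link 1 by +18°: θ ← -28° +18° = -10°
rotate link 1 by +15°: θ ← -10° +15° = 5°
rotate link 1 by +68°: θ ← 5° +68° = 73°
rotate link 1 by -77°: θ ← 73° -77° = -4°
rotate link 1 by +44°: θ ← -4° +44° = 40°
crank pin P = (r cos θ, r sin θ) = (36.770133, 30.853805)
h = r sin θ − e = 30.853805 − 0 = 30.853805
x = r cos θ + √(L² − h²) = 36.770133 + 290.365361 = 327.135494

327.1355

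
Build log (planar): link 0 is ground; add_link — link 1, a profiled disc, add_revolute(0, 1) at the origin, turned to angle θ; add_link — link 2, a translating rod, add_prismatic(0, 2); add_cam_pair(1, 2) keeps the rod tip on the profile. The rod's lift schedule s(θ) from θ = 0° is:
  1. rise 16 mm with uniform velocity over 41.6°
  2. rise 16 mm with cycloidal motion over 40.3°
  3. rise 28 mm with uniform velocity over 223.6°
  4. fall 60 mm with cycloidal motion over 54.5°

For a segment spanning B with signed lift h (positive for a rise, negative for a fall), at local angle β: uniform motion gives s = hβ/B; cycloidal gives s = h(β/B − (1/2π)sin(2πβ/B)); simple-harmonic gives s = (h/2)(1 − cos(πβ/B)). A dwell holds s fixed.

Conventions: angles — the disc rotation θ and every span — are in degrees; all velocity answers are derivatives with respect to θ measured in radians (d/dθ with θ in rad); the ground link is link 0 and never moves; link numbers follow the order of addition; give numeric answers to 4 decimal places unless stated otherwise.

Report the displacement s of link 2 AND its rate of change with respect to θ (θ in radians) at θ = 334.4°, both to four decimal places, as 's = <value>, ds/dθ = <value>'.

seg 1 [0°–41.6°] uniform, h=16: full span → s += 16 → s = 16.0000
seg 2 [41.6°–81.9°] cycloidal, h=16: full span → s += 16 → s = 32.0000
seg 3 [81.9°–305.5°] uniform, h=28: full span → s += 28 → s = 60.0000
seg 4 [305.5°–360°] cycloidal, h=-60: θ=334.4° here. β=28.9, B=54.5. -60·(0.5303 − sin(2π·0.5303)/(2π)) = -33.6221 → s = 26.3779
velocity in seg [305.5°–360°] (cycloidal), θ in radians: β = 28.9° = 0.5044 rad, B = 54.5° = 0.9512 rad; ds/dθ = (h/B)(1 − cos(2πβ/B)) = ((-60)/0.9512)(1 − cos(2π·0.5303)) = -125.018029 mm/rad

s = 26.3779, ds/dθ = -125.0180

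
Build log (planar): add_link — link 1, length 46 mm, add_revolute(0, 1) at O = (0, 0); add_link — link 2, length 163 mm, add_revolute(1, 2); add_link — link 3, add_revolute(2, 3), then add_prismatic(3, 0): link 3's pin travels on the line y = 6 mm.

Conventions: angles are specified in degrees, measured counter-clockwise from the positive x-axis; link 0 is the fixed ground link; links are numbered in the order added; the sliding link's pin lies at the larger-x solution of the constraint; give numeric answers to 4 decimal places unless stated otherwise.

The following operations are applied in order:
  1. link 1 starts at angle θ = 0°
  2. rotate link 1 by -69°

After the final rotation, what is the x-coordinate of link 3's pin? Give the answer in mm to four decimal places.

geometry: r = 46 mm, L = 163 mm, e = 6 mm; θ starts at 0°
rotate link 1 by -69°: θ ← 0° -69° = -69°
crank pin P = (r cos θ, r sin θ) = (16.484926, -42.944700)
h = r sin θ − e = -42.944700 − 6 = -48.944700
x = r cos θ + √(L² − h²) = 16.484926 + 155.478025 = 171.962951

171.9630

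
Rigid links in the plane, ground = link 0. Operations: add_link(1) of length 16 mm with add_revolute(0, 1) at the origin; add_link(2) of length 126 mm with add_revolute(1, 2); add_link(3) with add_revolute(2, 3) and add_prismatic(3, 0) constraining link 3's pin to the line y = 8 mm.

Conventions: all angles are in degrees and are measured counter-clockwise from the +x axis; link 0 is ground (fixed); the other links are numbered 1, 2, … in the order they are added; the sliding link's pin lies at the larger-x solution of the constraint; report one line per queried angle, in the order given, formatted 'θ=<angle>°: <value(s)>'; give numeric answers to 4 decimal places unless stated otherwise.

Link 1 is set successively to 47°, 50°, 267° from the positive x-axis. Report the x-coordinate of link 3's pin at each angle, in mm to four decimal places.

geometry: r = 16 mm, L = 126 mm, e = 8 mm
θ=47°: crank pin P = (r cos θ, r sin θ) = (10.911974, 11.701659)
θ=47°: h = r sin θ − e = 11.701659 − 8 = 3.701659
θ=47°: x = r cos θ + √(L² − h²) = 10.911974 + 125.945614 = 136.857588
θ=50°: crank pin P = (r cos θ, r sin θ) = (10.284602, 12.256711)
θ=50°: h = r sin θ − e = 12.256711 − 8 = 4.256711
θ=50°: x = r cos θ + √(L² − h²) = 10.284602 + 125.928076 = 136.212678
θ=267°: crank pin P = (r cos θ, r sin θ) = (-0.837375, -15.978073)
θ=267°: h = r sin θ − e = -15.978073 − 8 = -23.978073
θ=267°: x = r cos θ + √(L² − h²) = -0.837375 + 123.697421 = 122.860046

θ=47°: 136.8576
θ=50°: 136.2127
θ=267°: 122.8600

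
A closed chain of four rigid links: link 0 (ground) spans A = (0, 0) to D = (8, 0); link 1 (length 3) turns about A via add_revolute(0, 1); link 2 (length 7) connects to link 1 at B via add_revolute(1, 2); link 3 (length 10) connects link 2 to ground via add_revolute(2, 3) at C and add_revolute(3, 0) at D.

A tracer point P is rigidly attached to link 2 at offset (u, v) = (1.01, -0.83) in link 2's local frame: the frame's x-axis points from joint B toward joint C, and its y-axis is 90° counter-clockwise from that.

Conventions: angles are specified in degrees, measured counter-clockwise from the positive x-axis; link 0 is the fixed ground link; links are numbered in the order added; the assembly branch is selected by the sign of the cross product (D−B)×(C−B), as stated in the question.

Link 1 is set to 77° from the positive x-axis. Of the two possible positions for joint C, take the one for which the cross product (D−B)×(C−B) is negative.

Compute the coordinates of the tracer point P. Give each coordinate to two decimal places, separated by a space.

A=(0,0), D=(8.00,0)
B = A + 3.00·(cos77°, sin77°) = (0.6749, 2.9231)
|BD| = 7.8868
circle(B,7.00) ∩ circle(D,10.00): a=0.7102, h=6.9639
  candidates: C₊=(3.9155,9.1278) cross=54.923; C₋=(-1.2466,-3.8080) cross=-54.923
  branch - wants cross < 0 → take C=(-1.2466,-3.8080) (cross=-54.923)
ex = (C−B)/|BC| = (-0.2745,-0.9616); ey = (0.9616,-0.2745)
P = B + 1.01·ex + -0.83·ey = (-0.4005,2.1797)

-0.40 2.18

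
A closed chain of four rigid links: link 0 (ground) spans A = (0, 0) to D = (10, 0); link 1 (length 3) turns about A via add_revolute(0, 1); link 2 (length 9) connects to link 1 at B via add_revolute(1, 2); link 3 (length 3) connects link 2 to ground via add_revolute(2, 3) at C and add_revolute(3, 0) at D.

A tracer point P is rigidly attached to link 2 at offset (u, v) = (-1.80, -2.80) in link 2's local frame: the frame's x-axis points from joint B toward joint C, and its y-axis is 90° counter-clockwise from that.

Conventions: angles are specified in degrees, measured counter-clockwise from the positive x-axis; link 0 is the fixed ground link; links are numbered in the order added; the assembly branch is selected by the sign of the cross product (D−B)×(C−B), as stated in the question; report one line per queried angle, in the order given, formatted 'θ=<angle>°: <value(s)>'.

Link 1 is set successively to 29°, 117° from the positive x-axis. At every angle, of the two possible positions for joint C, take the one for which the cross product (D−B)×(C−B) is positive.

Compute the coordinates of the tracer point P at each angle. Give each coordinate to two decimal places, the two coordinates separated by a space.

A=(0,0), D=(10.00,0)
θ=29°: B = A + 3.00·(cos29°, sin29°) = (2.6239, 1.4544)
θ=29°: |BD| = 7.5182
θ=29°: circle(B,9.00) ∩ circle(D,3.00): a=8.5475, h=2.8179
θ=29°:   candidates: C₊=(11.5550,2.5655) cross=21.185; C₋=(10.4647,-2.9638) cross=-21.185
θ=29°:   branch + wants cross > 0 → take C=(11.5550,2.5655) (cross=21.185)
θ=29°: ex = (C−B)/|BC| = (0.9924,0.1235); ey = (-0.1235,0.9924)
θ=29°: P = B + -1.80·ex + -2.80·ey = (1.1833,-1.5464)
θ=117°: B = A + 3.00·(cos117°, sin117°) = (-1.3620, 2.6730)
θ=117°: |BD| = 11.6722
θ=117°: circle(B,9.00) ∩ circle(D,3.00): a=8.9203, h=1.1948
θ=117°:   candidates: C₊=(7.5949,1.7932) cross=13.946; C₋=(7.0477,-0.5328) cross=-13.946
θ=117°:   branch + wants cross > 0 → take C=(7.5949,1.7932) (cross=13.946)
θ=117°: ex = (C−B)/|BC| = (0.9952,-0.0978); ey = (0.0978,0.9952)
θ=117°: P = B + -1.80·ex + -2.80·ey = (-3.4271,0.0624)

θ=29°: 1.18 -1.55
θ=117°: -3.43 0.06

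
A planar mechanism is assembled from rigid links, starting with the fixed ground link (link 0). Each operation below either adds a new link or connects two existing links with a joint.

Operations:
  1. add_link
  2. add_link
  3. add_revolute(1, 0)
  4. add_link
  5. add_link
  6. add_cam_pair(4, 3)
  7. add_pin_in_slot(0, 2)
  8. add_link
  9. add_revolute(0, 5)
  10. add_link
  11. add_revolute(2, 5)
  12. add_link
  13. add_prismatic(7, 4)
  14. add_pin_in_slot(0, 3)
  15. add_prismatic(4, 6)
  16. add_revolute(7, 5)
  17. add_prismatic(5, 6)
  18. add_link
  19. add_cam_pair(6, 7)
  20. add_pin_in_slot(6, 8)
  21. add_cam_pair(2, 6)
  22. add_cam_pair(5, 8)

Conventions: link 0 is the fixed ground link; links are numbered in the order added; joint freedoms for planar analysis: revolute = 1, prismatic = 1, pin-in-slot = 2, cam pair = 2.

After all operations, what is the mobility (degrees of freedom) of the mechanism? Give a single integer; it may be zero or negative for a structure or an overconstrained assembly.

L=1 J1=0 J2=0
add link → L=2 J1=0 J2=0
add link → L=3 J1=0 J2=0
R@1,0 dof=1 J1 → L=3 J1=1 J2=0
add link → L=4 J1=1 J2=0
add link → L=5 J1=1 J2=0
C@4,3 dof=2 J2 → L=5 J1=1 J2=1
PS@0,2 dof=2 J2 → L=5 J1=1 J2=2
add link → L=6 J1=1 J2=2
R@0,5 dof=1 J1 → L=6 J1=2 J2=2
add link → L=7 J1=2 J2=2
R@2,5 dof=1 J1 → L=7 J1=3 J2=2
add link → L=8 J1=3 J2=2
P@7,4 dof=1 J1 → L=8 J1=4 J2=2
PS@0,3 dof=2 J2 → L=8 J1=4 J2=3
P@4,6 dof=1 J1 → L=8 J1=5 J2=3
R@7,5 dof=1 J1 → L=8 J1=6 J2=3
P@5,6 dof=1 J1 → L=8 J1=7 J2=3
add link → L=9 J1=7 J2=3
C@6,7 dof=2 J2 → L=9 J1=7 J2=4
PS@6,8 dof=2 J2 → L=9 J1=7 J2=5
C@2,6 dof=2 J2 → L=9 J1=7 J2=6
C@5,8 dof=2 J2 → L=9 J1=7 J2=7
M=3(L−1)−2J1−J2=3·8−2·7−7=3

M = 3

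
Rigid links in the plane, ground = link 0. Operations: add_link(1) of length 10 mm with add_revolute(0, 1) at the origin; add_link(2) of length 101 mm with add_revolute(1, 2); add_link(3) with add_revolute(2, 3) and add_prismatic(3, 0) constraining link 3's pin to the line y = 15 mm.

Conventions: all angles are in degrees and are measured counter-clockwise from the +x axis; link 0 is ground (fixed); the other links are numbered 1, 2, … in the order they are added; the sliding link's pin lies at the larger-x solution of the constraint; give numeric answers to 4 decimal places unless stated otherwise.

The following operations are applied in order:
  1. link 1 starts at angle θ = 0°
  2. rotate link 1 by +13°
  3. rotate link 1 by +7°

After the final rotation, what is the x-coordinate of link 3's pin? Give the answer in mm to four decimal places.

geometry: r = 10 mm, L = 101 mm, e = 15 mm; θ starts at 0°
rotate link 1 by +13°: θ ← 0° +13° = 13°
rotate link 1 by +7°: θ ← 13° +7° = 20°
crank pin P = (r cos θ, r sin θ) = (9.396926, 3.420201)
h = r sin θ − e = 3.420201 − 15 = -11.579799
x = r cos θ + √(L² − h²) = 9.396926 + 100.333984 = 109.730910

109.7309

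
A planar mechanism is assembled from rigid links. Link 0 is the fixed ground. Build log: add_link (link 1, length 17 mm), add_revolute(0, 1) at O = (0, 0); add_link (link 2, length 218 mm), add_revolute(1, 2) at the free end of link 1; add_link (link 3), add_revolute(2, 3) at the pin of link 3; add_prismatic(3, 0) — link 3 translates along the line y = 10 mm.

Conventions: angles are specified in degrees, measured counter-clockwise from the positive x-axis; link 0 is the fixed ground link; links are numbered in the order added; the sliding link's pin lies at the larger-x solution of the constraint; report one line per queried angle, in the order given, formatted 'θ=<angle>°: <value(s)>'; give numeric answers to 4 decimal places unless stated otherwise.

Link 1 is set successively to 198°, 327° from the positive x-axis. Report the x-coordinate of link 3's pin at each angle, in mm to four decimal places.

geometry: r = 17 mm, L = 218 mm, e = 10 mm
θ=198°: crank pin P = (r cos θ, r sin θ) = (-16.167961, -5.253289)
θ=198°: h = r sin θ − e = -5.253289 − 10 = -15.253289
θ=198°: x = r cos θ + √(L² − h²) = -16.167961 + 217.465715 = 201.297754
θ=327°: crank pin P = (r cos θ, r sin θ) = (14.257400, -9.258864)
θ=327°: h = r sin θ − e = -9.258864 − 10 = -19.258864
θ=327°: x = r cos θ + √(L² − h²) = 14.257400 + 217.147637 = 231.405036

θ=198°: 201.2978
θ=327°: 231.4050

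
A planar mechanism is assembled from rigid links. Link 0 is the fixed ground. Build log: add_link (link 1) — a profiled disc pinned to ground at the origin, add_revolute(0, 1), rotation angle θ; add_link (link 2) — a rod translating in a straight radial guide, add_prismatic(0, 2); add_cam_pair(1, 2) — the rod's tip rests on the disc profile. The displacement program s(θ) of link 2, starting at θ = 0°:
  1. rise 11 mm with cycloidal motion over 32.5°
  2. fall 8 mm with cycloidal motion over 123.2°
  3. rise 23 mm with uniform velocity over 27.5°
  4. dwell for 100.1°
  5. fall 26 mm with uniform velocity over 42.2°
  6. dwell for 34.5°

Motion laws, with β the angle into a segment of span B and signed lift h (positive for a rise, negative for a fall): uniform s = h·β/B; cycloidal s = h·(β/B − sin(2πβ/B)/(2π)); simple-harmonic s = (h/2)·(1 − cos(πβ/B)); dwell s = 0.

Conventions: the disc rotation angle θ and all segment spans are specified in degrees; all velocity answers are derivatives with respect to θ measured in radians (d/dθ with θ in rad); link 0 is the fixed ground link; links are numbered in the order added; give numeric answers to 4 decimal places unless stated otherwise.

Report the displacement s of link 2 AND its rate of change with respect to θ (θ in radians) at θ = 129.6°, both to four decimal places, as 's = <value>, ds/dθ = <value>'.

seg 1 [0°–32.5°] cycloidal, h=11: full span → s += 11 → s = 11.0000
seg 2 [32.5°–155.7°] cycloidal, h=-8: θ=129.6° here. β=97.1, B=123.2. -8·(0.7881 − sin(2π·0.7881)/(2π)) = -7.5420 → s = 3.4580
velocity in seg [32.5°–155.7°] (cycloidal), θ in radians: β = 97.1° = 1.6947 rad, B = 123.2° = 2.1502 rad; ds/dθ = (h/B)(1 − cos(2πβ/B)) = ((-8)/2.1502)(1 − cos(2π·0.7881)) = -2.837218 mm/rad

s = 3.4580, ds/dθ = -2.8372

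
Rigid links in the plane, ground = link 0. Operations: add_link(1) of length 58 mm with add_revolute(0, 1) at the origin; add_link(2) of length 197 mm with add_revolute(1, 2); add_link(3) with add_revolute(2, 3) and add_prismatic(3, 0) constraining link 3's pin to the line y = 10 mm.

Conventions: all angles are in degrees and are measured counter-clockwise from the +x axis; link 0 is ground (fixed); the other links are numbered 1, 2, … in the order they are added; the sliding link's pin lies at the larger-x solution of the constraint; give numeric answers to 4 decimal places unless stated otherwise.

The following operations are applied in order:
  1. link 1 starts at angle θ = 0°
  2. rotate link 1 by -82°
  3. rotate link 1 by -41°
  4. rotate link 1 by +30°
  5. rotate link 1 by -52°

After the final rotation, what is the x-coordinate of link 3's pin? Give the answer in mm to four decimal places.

geometry: r = 58 mm, L = 197 mm, e = 10 mm; θ starts at 0°
rotate link 1 by -82°: θ ← 0° -82° = -82°
rotate link 1 by -41°: θ ← -82° -41° = -123°
rotate link 1 by +30°: θ ← -123° +30° = -93°
rotate link 1 by -52°: θ ← -93° -52° = -145°
crank pin P = (r cos θ, r sin θ) = (-47.510819, -33.267433)
h = r sin θ − e = -33.267433 − 10 = -43.267433
x = r cos θ + √(L² − h²) = -47.510819 + 192.189826 = 144.679007

144.6790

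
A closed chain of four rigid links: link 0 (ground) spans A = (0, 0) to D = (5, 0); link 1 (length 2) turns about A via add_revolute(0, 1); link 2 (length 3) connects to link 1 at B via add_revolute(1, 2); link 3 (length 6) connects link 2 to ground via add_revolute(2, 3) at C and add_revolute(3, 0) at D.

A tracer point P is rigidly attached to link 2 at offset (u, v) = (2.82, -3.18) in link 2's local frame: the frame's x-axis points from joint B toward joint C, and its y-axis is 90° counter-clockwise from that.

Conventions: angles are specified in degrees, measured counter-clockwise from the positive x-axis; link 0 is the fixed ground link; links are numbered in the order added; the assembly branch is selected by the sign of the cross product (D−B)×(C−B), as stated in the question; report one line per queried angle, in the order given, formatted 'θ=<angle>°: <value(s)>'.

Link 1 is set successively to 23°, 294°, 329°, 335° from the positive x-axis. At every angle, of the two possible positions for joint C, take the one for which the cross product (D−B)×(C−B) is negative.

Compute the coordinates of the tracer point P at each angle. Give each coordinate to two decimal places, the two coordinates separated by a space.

A=(0,0), D=(5.00,0)
θ=23°: B = A + 2.00·(cos23°, sin23°) = (1.8410, 0.7815)
θ=23°: |BD| = 3.2542
θ=23°: circle(B,3.00) ∩ circle(D,6.00): a=-2.5214, h=1.6256
θ=23°:   candidates: C₊=(-0.2162,2.9650) cross=5.290; C₋=(-0.9970,-0.1911) cross=-5.290
θ=23°:   branch - wants cross < 0 → take C=(-0.9970,-0.1911) (cross=-5.290)
θ=23°: ex = (C−B)/|BC| = (-0.9460,-0.3242); ey = (0.3242,-0.9460)
θ=23°: P = B + 2.82·ex + -3.18·ey = (-1.8576,2.8755)
θ=294°: B = A + 2.00·(cos294°, sin294°) = (0.8135, -1.8271)
θ=294°: |BD| = 4.5679
θ=294°: circle(B,3.00) ∩ circle(D,6.00): a=-0.6715, h=2.9239
θ=294°:   candidates: C₊=(-0.9715,0.5841) cross=13.356; C₋=(1.3675,-4.7755) cross=-13.356
θ=294°:   branch - wants cross < 0 → take C=(1.3675,-4.7755) (cross=-13.356)
θ=294°: ex = (C−B)/|BC| = (0.1847,-0.9828); ey = (0.9828,0.1847)
θ=294°: P = B + 2.82·ex + -3.18·ey = (-1.7910,-5.1859)
θ=329°: B = A + 2.00·(cos329°, sin329°) = (1.7143, -1.0301)
θ=329°: |BD| = 3.4433
θ=329°: circle(B,3.00) ∩ circle(D,6.00): a=-2.1989, h=2.0408
θ=329°:   candidates: C₊=(-0.9944,0.2594) cross=7.027; C₋=(0.2266,-3.6352) cross=-7.027
θ=329°:   branch - wants cross < 0 → take C=(0.2266,-3.6352) (cross=-7.027)
θ=329°: ex = (C−B)/|BC| = (-0.4959,-0.8684); ey = (0.8684,-0.4959)
θ=329°: P = B + 2.82·ex + -3.18·ey = (-2.4456,-1.9019)
θ=335°: B = A + 2.00·(cos335°, sin335°) = (1.8126, -0.8452)
θ=335°: |BD| = 3.2976
θ=335°: circle(B,3.00) ∩ circle(D,6.00): a=-2.4452, h=1.7381
θ=335°:   candidates: C₊=(-0.9964,0.2081) cross=5.732; C₋=(-0.1053,-3.1521) cross=-5.732
θ=335°:   branch - wants cross < 0 → take C=(-0.1053,-3.1521) (cross=-5.732)
θ=335°: ex = (C−B)/|BC| = (-0.6393,-0.7689); ey = (0.7689,-0.6393)
θ=335°: P = B + 2.82·ex + -3.18·ey = (-2.4355,-0.9806)

θ=23°: -1.86 2.88
θ=294°: -1.79 -5.19
θ=329°: -2.45 -1.90
θ=335°: -2.44 -0.98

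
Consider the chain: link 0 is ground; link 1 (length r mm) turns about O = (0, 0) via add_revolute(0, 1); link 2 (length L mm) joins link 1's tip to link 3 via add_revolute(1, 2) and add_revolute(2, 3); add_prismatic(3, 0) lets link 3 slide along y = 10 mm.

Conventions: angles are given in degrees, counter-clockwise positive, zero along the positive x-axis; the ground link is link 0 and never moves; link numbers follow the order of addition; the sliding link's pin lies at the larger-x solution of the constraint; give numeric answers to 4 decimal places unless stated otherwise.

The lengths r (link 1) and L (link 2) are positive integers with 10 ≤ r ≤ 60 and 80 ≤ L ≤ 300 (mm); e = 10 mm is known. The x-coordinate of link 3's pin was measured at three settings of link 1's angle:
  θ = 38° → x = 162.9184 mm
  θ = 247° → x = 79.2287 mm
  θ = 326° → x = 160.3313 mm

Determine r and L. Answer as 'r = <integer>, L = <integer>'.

constraint per measurement: (x − r cos θ)² + (r sin θ − e)² = L²
subtracting the θ₁ and θ₂ equations cancels the r² and L² terms:
r = (x₁² − x₂²) / (2[(x₁cos θ₁ + e sin θ₁) − (x₂cos θ₂ + e sin θ₂)]) = 58.0000 → r = 58
L² = (x₁ − r cos θ₁)² + (r sin θ₁ − e)² = 14399.9894 → L = 120.0000 → L = 120
check at θ₃=326°: x = 160.3313 (printed 160.3313) ✓

r = 58, L = 120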